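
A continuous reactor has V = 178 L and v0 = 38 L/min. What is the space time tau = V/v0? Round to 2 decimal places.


tau = V / v0
tau = 178 / 38
tau = 4.68 min


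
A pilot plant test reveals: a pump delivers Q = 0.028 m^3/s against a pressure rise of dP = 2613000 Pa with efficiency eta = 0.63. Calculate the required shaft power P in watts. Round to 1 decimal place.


P = Q * dP / eta
P = 0.028 * 2613000 / 0.63
P = 73164.0 / 0.63
P = 116133.3 W


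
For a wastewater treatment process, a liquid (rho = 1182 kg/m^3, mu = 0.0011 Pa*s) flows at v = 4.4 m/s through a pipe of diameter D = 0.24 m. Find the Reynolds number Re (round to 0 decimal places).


Re = rho * v * D / mu
Re = 1182 * 4.4 * 0.24 / 0.0011
Re = 1248.192 / 0.0011
Re = 1134720


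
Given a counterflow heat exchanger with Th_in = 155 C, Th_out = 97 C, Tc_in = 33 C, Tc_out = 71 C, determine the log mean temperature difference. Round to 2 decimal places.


dT1 = Th_in - Tc_out = 155 - 71 = 84
dT2 = Th_out - Tc_in = 97 - 33 = 64
LMTD = (dT1 - dT2) / ln(dT1/dT2)
LMTD = (84 - 64) / ln(84/64)
LMTD = 73.55 K


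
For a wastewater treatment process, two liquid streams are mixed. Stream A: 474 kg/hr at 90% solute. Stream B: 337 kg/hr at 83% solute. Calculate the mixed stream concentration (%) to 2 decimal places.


Mass balance on solute: F1*x1 + F2*x2 = F3*x3
F3 = F1 + F2 = 474 + 337 = 811 kg/hr
x3 = (F1*x1 + F2*x2)/F3
x3 = (474*0.9 + 337*0.83) / 811
x3 = 87.09%


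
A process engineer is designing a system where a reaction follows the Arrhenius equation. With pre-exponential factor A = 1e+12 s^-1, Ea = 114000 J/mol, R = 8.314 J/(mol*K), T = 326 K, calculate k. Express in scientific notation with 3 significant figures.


k = A * exp(-Ea/(R*T))
k = 1e+12 * exp(-114000 / (8.314 * 326))
k = 1e+12 * exp(-42.060771)
k = 5.41e-07


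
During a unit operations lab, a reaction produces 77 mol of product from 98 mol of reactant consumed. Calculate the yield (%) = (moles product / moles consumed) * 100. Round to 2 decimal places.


Yield = (moles product / moles consumed) * 100%
Yield = (77 / 98) * 100
Yield = 0.7857 * 100
Yield = 78.57%


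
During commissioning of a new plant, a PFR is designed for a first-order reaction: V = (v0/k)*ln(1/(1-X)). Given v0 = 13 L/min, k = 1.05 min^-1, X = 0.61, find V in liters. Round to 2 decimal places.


V = (v0/k) * ln(1/(1-X))
V = (13/1.05) * ln(1/(1-0.61))
V = 12.380952 * ln(2.564103)
V = 12.380952 * 0.941609
V = 11.66 L


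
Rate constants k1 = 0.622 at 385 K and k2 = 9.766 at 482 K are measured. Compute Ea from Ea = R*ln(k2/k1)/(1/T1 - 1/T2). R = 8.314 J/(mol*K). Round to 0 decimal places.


Ea = R * ln(k2/k1) / (1/T1 - 1/T2)
ln(k2/k1) = ln(9.766/0.622) = 2.7537222
1/T1 - 1/T2 = 1/385 - 1/482 = 0.000522713801
Ea = 8.314 * 2.7537222 / 0.000522713801
Ea = 43799 J/mol


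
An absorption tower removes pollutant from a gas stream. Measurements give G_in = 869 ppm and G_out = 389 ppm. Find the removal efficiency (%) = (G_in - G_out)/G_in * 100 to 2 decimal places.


Efficiency = (G_in - G_out) / G_in * 100%
Efficiency = (869 - 389) / 869 * 100
Efficiency = 480 / 869 * 100
Efficiency = 55.24%


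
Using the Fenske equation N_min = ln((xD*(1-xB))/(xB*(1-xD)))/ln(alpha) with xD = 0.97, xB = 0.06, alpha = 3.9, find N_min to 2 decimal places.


N_min = ln((xD*(1-xB))/(xB*(1-xD))) / ln(alpha)
Numerator inside ln: 0.9118 / 0.0018 = 506.555556
ln(506.555556) = 6.227634
ln(alpha) = ln(3.9) = 1.360977
N_min = 6.227634 / 1.360977 = 4.58


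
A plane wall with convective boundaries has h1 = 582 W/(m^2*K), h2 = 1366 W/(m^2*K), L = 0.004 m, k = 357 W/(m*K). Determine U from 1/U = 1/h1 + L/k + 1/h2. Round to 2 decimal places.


1/U = 1/h1 + L/k + 1/h2
1/U = 1/582 + 0.004/357 + 1/1366
1/U = 0.0017182131 + 1.12045e-05 + 0.0007320644
1/U = 0.002461482
U = 406.26 W/(m^2*K)


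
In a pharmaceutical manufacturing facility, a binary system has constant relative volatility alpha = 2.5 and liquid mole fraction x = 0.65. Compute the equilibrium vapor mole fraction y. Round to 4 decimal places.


y = alpha*x / (1 + (alpha-1)*x)
y = 2.5*0.65 / (1 + (2.5-1)*0.65)
y = 1.625 / (1 + 0.975)
y = 1.625 / 1.975
y = 0.8228


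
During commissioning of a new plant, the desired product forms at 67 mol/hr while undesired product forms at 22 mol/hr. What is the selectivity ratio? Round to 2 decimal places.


S = desired product rate / undesired product rate
S = 67 / 22
S = 3.05


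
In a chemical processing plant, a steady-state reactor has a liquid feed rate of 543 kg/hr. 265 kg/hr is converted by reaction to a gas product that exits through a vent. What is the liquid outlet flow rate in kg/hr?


Steady-state mass balance on the main outlet: F_out = F_in - F_removed
F_out = 543 - 265
F_out = 278 kg/hr


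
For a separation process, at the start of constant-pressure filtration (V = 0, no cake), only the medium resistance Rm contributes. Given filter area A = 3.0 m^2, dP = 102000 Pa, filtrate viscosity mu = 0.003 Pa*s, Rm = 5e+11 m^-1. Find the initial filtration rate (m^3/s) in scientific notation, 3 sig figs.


rate = A * dP / (mu * Rm)
rate = 3.0 * 102000 / (0.003 * 5e+11)
rate = 306000.0 / 1.500e+09
rate = 2.04e-04 m^3/s


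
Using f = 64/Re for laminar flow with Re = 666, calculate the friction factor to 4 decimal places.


f = 64 / Re
f = 64 / 666
f = 0.0961


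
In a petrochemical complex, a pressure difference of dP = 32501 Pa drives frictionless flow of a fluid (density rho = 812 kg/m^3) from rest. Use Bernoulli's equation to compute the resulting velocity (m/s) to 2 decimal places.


v = sqrt(2*dP/rho)
v = sqrt(2*32501/812)
v = sqrt(80.051724)
v = 8.95 m/s


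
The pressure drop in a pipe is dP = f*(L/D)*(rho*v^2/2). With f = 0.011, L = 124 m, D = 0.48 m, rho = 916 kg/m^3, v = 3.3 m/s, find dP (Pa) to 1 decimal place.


dP = f * (L/D) * (rho*v^2/2)
dP = 0.011 * (124/0.48) * (916*3.3^2/2)
L/D = 258.33333333
rho*v^2/2 = 916*10.89/2 = 4987.62
dP = 0.011 * 258.33333333 * 4987.62
dP = 14173.2 Pa


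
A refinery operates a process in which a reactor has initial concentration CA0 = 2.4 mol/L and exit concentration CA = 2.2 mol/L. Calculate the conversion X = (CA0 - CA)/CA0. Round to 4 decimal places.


X = (CA0 - CA) / CA0
X = (2.4 - 2.2) / 2.4
X = 0.2 / 2.4
X = 0.0833


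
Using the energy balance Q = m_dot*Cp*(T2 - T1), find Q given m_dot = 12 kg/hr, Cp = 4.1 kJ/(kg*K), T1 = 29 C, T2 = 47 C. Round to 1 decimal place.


Q = m_dot * Cp * (T2 - T1)
Q = 12 * 4.1 * (47 - 29)
Q = 12 * 4.1 * 18
Q = 885.6 kJ/hr


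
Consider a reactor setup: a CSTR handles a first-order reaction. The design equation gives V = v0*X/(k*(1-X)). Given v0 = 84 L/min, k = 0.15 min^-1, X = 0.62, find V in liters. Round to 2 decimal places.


V = v0 * X / (k * (1 - X))
V = 84 * 0.62 / (0.15 * (1 - 0.62))
V = 52.08 / (0.15 * 0.38)
V = 52.08 / 0.057
V = 913.68 L


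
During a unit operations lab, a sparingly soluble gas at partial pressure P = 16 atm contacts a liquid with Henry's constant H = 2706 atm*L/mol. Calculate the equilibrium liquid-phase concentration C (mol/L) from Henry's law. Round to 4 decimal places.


C = P / H
C = 16 / 2706
C = 0.0059 mol/L


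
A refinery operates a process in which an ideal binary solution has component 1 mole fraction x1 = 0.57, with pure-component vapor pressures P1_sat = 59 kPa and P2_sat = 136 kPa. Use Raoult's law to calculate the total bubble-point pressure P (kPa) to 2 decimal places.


P = x1*P1_sat + x2*P2_sat
x2 = 1 - x1 = 1 - 0.57 = 0.43
P = 0.57*59 + 0.43*136
P = 33.63 + 58.48
P = 92.11 kPa


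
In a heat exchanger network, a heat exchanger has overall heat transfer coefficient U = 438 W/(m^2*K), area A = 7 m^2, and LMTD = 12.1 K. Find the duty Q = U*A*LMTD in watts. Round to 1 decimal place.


Q = U * A * LMTD
Q = 438 * 7 * 12.1
Q = 37098.6 W


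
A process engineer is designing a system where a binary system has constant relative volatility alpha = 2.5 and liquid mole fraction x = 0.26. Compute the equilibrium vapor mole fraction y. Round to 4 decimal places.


y = alpha*x / (1 + (alpha-1)*x)
y = 2.5*0.26 / (1 + (2.5-1)*0.26)
y = 0.65 / (1 + 0.39)
y = 0.65 / 1.39
y = 0.4676


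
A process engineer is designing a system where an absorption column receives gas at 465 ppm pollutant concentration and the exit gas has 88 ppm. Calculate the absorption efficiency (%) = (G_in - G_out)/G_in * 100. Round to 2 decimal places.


Efficiency = (G_in - G_out) / G_in * 100%
Efficiency = (465 - 88) / 465 * 100
Efficiency = 377 / 465 * 100
Efficiency = 81.08%


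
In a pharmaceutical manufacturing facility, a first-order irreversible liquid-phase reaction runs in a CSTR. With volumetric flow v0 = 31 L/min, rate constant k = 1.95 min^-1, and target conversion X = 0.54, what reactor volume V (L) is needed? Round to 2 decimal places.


V = v0 * X / (k * (1 - X))
V = 31 * 0.54 / (1.95 * (1 - 0.54))
V = 16.74 / (1.95 * 0.46)
V = 16.74 / 0.897
V = 18.66 L


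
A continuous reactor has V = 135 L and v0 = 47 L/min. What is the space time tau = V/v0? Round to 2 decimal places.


tau = V / v0
tau = 135 / 47
tau = 2.87 min


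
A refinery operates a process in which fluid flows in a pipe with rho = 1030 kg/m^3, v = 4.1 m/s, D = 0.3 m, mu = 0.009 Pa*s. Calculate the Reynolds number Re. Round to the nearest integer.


Re = rho * v * D / mu
Re = 1030 * 4.1 * 0.3 / 0.009
Re = 1266.9 / 0.009
Re = 140767


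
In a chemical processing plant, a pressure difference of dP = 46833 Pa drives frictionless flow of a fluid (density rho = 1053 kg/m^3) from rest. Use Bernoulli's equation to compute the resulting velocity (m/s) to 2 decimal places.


v = sqrt(2*dP/rho)
v = sqrt(2*46833/1053)
v = sqrt(88.951567)
v = 9.43 m/s


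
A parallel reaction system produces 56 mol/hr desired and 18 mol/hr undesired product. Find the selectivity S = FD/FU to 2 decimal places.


S = desired product rate / undesired product rate
S = 56 / 18
S = 3.11


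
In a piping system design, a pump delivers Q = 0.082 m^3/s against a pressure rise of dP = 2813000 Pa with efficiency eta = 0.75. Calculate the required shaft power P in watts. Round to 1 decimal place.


P = Q * dP / eta
P = 0.082 * 2813000 / 0.75
P = 230666.0 / 0.75
P = 307554.7 W


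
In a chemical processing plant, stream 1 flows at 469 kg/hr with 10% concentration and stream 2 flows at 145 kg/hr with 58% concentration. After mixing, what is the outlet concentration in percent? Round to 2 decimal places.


Mass balance on solute: F1*x1 + F2*x2 = F3*x3
F3 = F1 + F2 = 469 + 145 = 614 kg/hr
x3 = (F1*x1 + F2*x2)/F3
x3 = (469*0.1 + 145*0.58) / 614
x3 = 21.34%


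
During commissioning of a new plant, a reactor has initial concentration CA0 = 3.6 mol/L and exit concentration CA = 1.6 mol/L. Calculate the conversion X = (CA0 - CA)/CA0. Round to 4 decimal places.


X = (CA0 - CA) / CA0
X = (3.6 - 1.6) / 3.6
X = 2.0 / 3.6
X = 0.5556


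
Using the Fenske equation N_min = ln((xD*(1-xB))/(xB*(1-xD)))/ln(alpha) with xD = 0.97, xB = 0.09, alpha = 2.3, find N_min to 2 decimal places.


N_min = ln((xD*(1-xB))/(xB*(1-xD))) / ln(alpha)
Numerator inside ln: 0.8827 / 0.0027 = 326.925926
ln(326.925926) = 5.789734
ln(alpha) = ln(2.3) = 0.832909
N_min = 5.789734 / 0.832909 = 6.95


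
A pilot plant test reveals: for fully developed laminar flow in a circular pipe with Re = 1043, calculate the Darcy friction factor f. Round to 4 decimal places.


f = 64 / Re
f = 64 / 1043
f = 0.0614


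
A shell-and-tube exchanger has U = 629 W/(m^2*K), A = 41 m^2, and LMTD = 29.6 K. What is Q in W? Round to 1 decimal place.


Q = U * A * LMTD
Q = 629 * 41 * 29.6
Q = 763354.4 W


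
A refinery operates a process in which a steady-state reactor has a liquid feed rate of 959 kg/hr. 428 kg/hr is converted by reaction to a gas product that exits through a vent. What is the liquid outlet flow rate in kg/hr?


Steady-state mass balance on the main outlet: F_out = F_in - F_removed
F_out = 959 - 428
F_out = 531 kg/hr


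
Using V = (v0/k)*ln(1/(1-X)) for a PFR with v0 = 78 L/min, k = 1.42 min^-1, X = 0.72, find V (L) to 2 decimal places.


V = (v0/k) * ln(1/(1-X))
V = (78/1.42) * ln(1/(1-0.72))
V = 54.929577 * ln(3.571429)
V = 54.929577 * 1.272966
V = 69.92 L


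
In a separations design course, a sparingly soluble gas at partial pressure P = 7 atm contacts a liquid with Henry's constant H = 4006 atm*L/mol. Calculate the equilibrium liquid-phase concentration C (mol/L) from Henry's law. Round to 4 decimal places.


C = P / H
C = 7 / 4006
C = 0.0017 mol/L


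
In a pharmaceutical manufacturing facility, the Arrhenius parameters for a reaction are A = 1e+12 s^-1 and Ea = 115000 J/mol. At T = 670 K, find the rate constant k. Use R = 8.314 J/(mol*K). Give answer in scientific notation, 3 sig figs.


k = A * exp(-Ea/(R*T))
k = 1e+12 * exp(-115000 / (8.314 * 670))
k = 1e+12 * exp(-20.644911)
k = 1.08e+03


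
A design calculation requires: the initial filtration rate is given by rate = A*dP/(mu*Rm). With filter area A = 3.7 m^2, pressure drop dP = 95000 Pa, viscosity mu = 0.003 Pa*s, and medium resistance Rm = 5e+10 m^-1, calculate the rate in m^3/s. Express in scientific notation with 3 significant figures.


rate = A * dP / (mu * Rm)
rate = 3.7 * 95000 / (0.003 * 5e+10)
rate = 351500.0 / 1.500e+08
rate = 2.34e-03 m^3/s


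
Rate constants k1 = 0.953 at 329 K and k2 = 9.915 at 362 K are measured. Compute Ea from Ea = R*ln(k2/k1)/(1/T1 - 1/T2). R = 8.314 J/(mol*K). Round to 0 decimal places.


Ea = R * ln(k2/k1) / (1/T1 - 1/T2)
ln(k2/k1) = ln(9.915/0.953) = 2.3421891
1/T1 - 1/T2 = 1/329 - 1/362 = 0.000277082739
Ea = 8.314 * 2.3421891 / 0.000277082739
Ea = 70279 J/mol


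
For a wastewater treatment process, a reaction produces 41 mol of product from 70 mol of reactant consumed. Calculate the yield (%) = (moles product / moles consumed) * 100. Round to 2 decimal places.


Yield = (moles product / moles consumed) * 100%
Yield = (41 / 70) * 100
Yield = 0.5857 * 100
Yield = 58.57%


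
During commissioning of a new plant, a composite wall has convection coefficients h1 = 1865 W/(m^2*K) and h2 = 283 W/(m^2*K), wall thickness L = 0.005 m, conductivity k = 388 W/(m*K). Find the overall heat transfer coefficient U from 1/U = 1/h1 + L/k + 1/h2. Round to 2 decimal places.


1/U = 1/h1 + L/k + 1/h2
1/U = 1/1865 + 0.005/388 + 1/283
1/U = 0.000536193 + 1.28866e-05 + 0.0035335689
1/U = 0.0040826485
U = 244.94 W/(m^2*K)


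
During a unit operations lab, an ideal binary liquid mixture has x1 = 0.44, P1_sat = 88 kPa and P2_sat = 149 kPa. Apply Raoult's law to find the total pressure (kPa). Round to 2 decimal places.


P = x1*P1_sat + x2*P2_sat
x2 = 1 - x1 = 1 - 0.44 = 0.56
P = 0.44*88 + 0.56*149
P = 38.72 + 83.44
P = 122.16 kPa


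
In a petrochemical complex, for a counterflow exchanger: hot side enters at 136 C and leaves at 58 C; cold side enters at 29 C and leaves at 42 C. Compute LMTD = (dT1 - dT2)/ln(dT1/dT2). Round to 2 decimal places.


dT1 = Th_in - Tc_out = 136 - 42 = 94
dT2 = Th_out - Tc_in = 58 - 29 = 29
LMTD = (dT1 - dT2) / ln(dT1/dT2)
LMTD = (94 - 29) / ln(94/29)
LMTD = 55.27 K


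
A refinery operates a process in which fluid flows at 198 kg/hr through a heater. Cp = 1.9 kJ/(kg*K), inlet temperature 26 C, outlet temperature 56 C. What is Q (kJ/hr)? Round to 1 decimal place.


Q = m_dot * Cp * (T2 - T1)
Q = 198 * 1.9 * (56 - 26)
Q = 198 * 1.9 * 30
Q = 11286.0 kJ/hr


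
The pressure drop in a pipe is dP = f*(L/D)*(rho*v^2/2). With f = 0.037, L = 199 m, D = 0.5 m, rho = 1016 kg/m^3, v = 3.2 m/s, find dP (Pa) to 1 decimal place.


dP = f * (L/D) * (rho*v^2/2)
dP = 0.037 * (199/0.5) * (1016*3.2^2/2)
L/D = 398.0
rho*v^2/2 = 1016*10.24/2 = 5201.92
dP = 0.037 * 398.0 * 5201.92
dP = 76603.5 Pa


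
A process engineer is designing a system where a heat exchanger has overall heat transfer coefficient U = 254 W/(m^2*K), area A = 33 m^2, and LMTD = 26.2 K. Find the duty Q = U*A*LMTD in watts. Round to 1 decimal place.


Q = U * A * LMTD
Q = 254 * 33 * 26.2
Q = 219608.4 W


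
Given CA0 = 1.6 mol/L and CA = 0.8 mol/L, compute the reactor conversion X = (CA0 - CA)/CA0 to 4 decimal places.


X = (CA0 - CA) / CA0
X = (1.6 - 0.8) / 1.6
X = 0.8 / 1.6
X = 0.5000


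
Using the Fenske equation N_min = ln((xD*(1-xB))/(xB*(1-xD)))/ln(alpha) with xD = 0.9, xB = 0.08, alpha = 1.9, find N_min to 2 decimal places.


N_min = ln((xD*(1-xB))/(xB*(1-xD))) / ln(alpha)
Numerator inside ln: 0.828 / 0.008 = 103.5
ln(103.5) = 4.639572
ln(alpha) = ln(1.9) = 0.641854
N_min = 4.639572 / 0.641854 = 7.23


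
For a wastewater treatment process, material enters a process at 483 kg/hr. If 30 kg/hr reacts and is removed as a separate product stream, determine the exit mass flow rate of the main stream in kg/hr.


Steady-state mass balance on the main outlet: F_out = F_in - F_removed
F_out = 483 - 30
F_out = 453 kg/hr


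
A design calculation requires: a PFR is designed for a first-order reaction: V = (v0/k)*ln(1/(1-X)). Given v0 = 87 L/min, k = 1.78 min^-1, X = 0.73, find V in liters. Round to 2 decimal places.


V = (v0/k) * ln(1/(1-X))
V = (87/1.78) * ln(1/(1-0.73))
V = 48.876404 * ln(3.703704)
V = 48.876404 * 1.309333
V = 64.00 L


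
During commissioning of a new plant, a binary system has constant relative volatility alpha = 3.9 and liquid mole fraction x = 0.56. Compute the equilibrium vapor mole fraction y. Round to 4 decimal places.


y = alpha*x / (1 + (alpha-1)*x)
y = 3.9*0.56 / (1 + (3.9-1)*0.56)
y = 2.184 / (1 + 1.624)
y = 2.184 / 2.624
y = 0.8323


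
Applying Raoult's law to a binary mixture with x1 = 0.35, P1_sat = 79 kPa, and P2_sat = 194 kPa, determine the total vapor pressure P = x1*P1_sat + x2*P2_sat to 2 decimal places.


P = x1*P1_sat + x2*P2_sat
x2 = 1 - x1 = 1 - 0.35 = 0.65
P = 0.35*79 + 0.65*194
P = 27.65 + 126.1
P = 153.75 kPa


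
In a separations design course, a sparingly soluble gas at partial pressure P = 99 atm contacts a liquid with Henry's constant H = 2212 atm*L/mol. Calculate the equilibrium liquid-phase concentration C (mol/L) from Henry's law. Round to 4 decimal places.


C = P / H
C = 99 / 2212
C = 0.0448 mol/L


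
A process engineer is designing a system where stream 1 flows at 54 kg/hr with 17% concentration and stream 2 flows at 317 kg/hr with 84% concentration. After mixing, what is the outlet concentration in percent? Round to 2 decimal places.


Mass balance on solute: F1*x1 + F2*x2 = F3*x3
F3 = F1 + F2 = 54 + 317 = 371 kg/hr
x3 = (F1*x1 + F2*x2)/F3
x3 = (54*0.17 + 317*0.84) / 371
x3 = 74.25%


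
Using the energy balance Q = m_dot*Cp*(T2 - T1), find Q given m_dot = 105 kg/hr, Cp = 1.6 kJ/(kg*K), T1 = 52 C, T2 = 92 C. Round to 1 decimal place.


Q = m_dot * Cp * (T2 - T1)
Q = 105 * 1.6 * (92 - 52)
Q = 105 * 1.6 * 40
Q = 6720.0 kJ/hr


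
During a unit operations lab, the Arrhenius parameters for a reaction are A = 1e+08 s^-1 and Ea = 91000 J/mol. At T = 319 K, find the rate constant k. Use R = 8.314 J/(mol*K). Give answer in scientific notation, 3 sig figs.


k = A * exp(-Ea/(R*T))
k = 1e+08 * exp(-91000 / (8.314 * 319))
k = 1e+08 * exp(-34.311578)
k = 1.26e-07


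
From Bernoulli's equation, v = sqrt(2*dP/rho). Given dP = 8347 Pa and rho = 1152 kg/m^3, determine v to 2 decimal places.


v = sqrt(2*dP/rho)
v = sqrt(2*8347/1152)
v = sqrt(14.491319)
v = 3.81 m/s


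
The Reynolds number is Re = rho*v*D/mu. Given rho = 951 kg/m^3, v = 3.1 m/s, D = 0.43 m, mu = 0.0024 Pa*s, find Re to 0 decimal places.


Re = rho * v * D / mu
Re = 951 * 3.1 * 0.43 / 0.0024
Re = 1267.683 / 0.0024
Re = 528201


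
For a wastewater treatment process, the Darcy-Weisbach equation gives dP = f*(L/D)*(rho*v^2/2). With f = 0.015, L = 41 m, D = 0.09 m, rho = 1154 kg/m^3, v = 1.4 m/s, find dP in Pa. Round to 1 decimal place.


dP = f * (L/D) * (rho*v^2/2)
dP = 0.015 * (41/0.09) * (1154*1.4^2/2)
L/D = 455.55555556
rho*v^2/2 = 1154*1.96/2 = 1130.92
dP = 0.015 * 455.55555556 * 1130.92
dP = 7728.0 Pa


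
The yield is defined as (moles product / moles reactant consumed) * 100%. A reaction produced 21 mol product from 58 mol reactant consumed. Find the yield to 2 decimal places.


Yield = (moles product / moles consumed) * 100%
Yield = (21 / 58) * 100
Yield = 0.3621 * 100
Yield = 36.21%


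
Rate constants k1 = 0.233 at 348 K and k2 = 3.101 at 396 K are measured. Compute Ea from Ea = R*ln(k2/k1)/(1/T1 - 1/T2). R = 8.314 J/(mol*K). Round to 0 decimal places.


Ea = R * ln(k2/k1) / (1/T1 - 1/T2)
ln(k2/k1) = ln(3.101/0.233) = 2.5884415
1/T1 - 1/T2 = 1/348 - 1/396 = 0.000348310693
Ea = 8.314 * 2.5884415 / 0.000348310693
Ea = 61785 J/mol


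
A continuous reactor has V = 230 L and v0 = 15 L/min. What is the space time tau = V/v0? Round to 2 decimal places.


tau = V / v0
tau = 230 / 15
tau = 15.33 min


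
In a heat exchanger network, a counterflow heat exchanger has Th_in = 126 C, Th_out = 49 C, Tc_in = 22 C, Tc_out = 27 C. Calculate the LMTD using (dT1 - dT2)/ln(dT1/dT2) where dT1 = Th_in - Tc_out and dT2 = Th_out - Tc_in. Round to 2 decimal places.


dT1 = Th_in - Tc_out = 126 - 27 = 99
dT2 = Th_out - Tc_in = 49 - 22 = 27
LMTD = (dT1 - dT2) / ln(dT1/dT2)
LMTD = (99 - 27) / ln(99/27)
LMTD = 55.42 K


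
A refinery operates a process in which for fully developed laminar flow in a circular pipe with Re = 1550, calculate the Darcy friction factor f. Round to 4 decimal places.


f = 64 / Re
f = 64 / 1550
f = 0.0413


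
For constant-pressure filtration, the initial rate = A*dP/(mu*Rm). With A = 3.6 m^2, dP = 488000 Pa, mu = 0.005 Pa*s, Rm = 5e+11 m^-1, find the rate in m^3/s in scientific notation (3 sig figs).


rate = A * dP / (mu * Rm)
rate = 3.6 * 488000 / (0.005 * 5e+11)
rate = 1756800.0 / 2.500e+09
rate = 7.03e-04 m^3/s


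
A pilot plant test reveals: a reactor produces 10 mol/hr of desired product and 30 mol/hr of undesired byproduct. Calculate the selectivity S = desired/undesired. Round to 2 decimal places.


S = desired product rate / undesired product rate
S = 10 / 30
S = 0.33


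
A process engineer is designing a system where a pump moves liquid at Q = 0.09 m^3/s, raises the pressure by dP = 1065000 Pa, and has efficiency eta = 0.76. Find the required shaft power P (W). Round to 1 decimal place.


P = Q * dP / eta
P = 0.09 * 1065000 / 0.76
P = 95850.0 / 0.76
P = 126118.4 W


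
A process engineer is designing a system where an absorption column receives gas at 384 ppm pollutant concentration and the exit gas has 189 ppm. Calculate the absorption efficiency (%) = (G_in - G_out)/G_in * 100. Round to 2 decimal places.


Efficiency = (G_in - G_out) / G_in * 100%
Efficiency = (384 - 189) / 384 * 100
Efficiency = 195 / 384 * 100
Efficiency = 50.78%


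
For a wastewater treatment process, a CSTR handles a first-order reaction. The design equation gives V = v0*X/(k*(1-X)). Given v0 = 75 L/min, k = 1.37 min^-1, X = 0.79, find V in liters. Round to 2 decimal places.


V = v0 * X / (k * (1 - X))
V = 75 * 0.79 / (1.37 * (1 - 0.79))
V = 59.25 / (1.37 * 0.21)
V = 59.25 / 0.2877
V = 205.94 L


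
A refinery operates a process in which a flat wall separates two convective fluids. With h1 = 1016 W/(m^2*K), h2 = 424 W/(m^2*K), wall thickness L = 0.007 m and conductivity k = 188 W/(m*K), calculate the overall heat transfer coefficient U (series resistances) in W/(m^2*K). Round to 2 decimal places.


1/U = 1/h1 + L/k + 1/h2
1/U = 1/1016 + 0.007/188 + 1/424
1/U = 0.000984252 + 3.7234e-05 + 0.0023584906
1/U = 0.0033799766
U = 295.86 W/(m^2*K)


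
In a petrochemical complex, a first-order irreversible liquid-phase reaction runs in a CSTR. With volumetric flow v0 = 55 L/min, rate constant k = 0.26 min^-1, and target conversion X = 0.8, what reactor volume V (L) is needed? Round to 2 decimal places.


V = v0 * X / (k * (1 - X))
V = 55 * 0.8 / (0.26 * (1 - 0.8))
V = 44.0 / (0.26 * 0.2)
V = 44.0 / 0.052
V = 846.15 L


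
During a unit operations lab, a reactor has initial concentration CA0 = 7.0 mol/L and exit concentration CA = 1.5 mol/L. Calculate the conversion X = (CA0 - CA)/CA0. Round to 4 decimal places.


X = (CA0 - CA) / CA0
X = (7.0 - 1.5) / 7.0
X = 5.5 / 7.0
X = 0.7857


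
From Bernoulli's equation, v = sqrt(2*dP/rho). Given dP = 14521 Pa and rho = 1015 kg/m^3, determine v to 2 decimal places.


v = sqrt(2*dP/rho)
v = sqrt(2*14521/1015)
v = sqrt(28.612808)
v = 5.35 m/s


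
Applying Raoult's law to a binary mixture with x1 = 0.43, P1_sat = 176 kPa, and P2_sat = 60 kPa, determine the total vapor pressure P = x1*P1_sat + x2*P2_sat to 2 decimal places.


P = x1*P1_sat + x2*P2_sat
x2 = 1 - x1 = 1 - 0.43 = 0.57
P = 0.43*176 + 0.57*60
P = 75.68 + 34.2
P = 109.88 kPa


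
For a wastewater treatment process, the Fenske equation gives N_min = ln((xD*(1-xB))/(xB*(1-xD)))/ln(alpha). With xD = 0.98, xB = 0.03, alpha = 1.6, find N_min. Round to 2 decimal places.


N_min = ln((xD*(1-xB))/(xB*(1-xD))) / ln(alpha)
Numerator inside ln: 0.9506 / 0.0006 = 1584.333333
ln(1584.333333) = 7.367919
ln(alpha) = ln(1.6) = 0.470004
N_min = 7.367919 / 0.470004 = 15.68


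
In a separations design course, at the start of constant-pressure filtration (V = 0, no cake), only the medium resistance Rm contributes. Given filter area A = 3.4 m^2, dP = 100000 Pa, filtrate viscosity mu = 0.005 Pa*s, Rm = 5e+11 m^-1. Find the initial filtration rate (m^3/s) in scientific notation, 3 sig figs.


rate = A * dP / (mu * Rm)
rate = 3.4 * 100000 / (0.005 * 5e+11)
rate = 340000.0 / 2.500e+09
rate = 1.36e-04 m^3/s


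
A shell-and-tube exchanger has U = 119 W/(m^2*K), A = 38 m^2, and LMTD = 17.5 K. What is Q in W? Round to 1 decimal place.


Q = U * A * LMTD
Q = 119 * 38 * 17.5
Q = 79135.0 W


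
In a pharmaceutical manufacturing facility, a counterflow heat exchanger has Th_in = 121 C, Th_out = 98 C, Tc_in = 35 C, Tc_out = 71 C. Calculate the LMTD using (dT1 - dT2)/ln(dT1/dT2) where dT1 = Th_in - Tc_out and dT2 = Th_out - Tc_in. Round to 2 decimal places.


dT1 = Th_in - Tc_out = 121 - 71 = 50
dT2 = Th_out - Tc_in = 98 - 35 = 63
LMTD = (dT1 - dT2) / ln(dT1/dT2)
LMTD = (50 - 63) / ln(50/63)
LMTD = 56.25 K


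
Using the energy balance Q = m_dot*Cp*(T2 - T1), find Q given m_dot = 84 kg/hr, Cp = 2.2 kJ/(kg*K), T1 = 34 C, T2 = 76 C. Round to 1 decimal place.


Q = m_dot * Cp * (T2 - T1)
Q = 84 * 2.2 * (76 - 34)
Q = 84 * 2.2 * 42
Q = 7761.6 kJ/hr


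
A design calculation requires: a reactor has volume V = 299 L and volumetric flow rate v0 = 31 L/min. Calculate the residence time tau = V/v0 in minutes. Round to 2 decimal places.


tau = V / v0
tau = 299 / 31
tau = 9.65 min


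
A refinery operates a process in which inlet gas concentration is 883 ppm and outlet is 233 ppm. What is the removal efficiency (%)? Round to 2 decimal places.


Efficiency = (G_in - G_out) / G_in * 100%
Efficiency = (883 - 233) / 883 * 100
Efficiency = 650 / 883 * 100
Efficiency = 73.61%


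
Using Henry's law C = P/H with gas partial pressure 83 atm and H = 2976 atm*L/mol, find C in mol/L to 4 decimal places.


C = P / H
C = 83 / 2976
C = 0.0279 mol/L


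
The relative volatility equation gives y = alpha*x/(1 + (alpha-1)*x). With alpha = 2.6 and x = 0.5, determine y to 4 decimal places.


y = alpha*x / (1 + (alpha-1)*x)
y = 2.6*0.5 / (1 + (2.6-1)*0.5)
y = 1.3 / (1 + 0.8)
y = 1.3 / 1.8
y = 0.7222


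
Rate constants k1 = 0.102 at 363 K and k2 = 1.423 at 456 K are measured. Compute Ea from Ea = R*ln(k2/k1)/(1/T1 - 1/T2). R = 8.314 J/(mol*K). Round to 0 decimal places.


Ea = R * ln(k2/k1) / (1/T1 - 1/T2)
ln(k2/k1) = ln(1.423/0.102) = 2.6355498
1/T1 - 1/T2 = 1/363 - 1/456 = 0.00056183848
Ea = 8.314 * 2.6355498 / 0.00056183848
Ea = 39000 J/mol


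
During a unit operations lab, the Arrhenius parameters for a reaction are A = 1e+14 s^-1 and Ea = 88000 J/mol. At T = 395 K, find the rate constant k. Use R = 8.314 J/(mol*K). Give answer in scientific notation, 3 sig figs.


k = A * exp(-Ea/(R*T))
k = 1e+14 * exp(-88000 / (8.314 * 395))
k = 1e+14 * exp(-26.796345)
k = 2.30e+02


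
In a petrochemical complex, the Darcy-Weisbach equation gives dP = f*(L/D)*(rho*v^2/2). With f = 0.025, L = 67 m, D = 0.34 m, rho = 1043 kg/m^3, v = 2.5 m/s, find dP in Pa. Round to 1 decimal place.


dP = f * (L/D) * (rho*v^2/2)
dP = 0.025 * (67/0.34) * (1043*2.5^2/2)
L/D = 197.05882353
rho*v^2/2 = 1043*6.25/2 = 3259.375
dP = 0.025 * 197.05882353 * 3259.375
dP = 16057.2 Pa


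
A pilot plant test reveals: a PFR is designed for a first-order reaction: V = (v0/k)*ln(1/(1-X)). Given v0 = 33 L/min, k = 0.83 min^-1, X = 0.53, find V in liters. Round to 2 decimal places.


V = (v0/k) * ln(1/(1-X))
V = (33/0.83) * ln(1/(1-0.53))
V = 39.759036 * ln(2.12766)
V = 39.759036 * 0.755023
V = 30.02 L


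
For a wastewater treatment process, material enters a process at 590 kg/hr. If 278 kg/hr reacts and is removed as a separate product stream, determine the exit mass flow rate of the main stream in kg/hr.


Steady-state mass balance on the main outlet: F_out = F_in - F_removed
F_out = 590 - 278
F_out = 312 kg/hr


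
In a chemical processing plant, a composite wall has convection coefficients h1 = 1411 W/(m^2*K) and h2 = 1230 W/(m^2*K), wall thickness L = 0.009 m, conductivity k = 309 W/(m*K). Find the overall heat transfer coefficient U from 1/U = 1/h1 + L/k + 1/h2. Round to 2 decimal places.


1/U = 1/h1 + L/k + 1/h2
1/U = 1/1411 + 0.009/309 + 1/1230
1/U = 0.0007087172 + 2.91262e-05 + 0.0008130081
1/U = 0.0015508515
U = 644.81 W/(m^2*K)


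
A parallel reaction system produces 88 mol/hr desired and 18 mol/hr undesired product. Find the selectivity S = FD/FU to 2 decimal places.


S = desired product rate / undesired product rate
S = 88 / 18
S = 4.89


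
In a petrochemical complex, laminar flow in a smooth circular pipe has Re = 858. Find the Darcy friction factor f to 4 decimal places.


f = 64 / Re
f = 64 / 858
f = 0.0746


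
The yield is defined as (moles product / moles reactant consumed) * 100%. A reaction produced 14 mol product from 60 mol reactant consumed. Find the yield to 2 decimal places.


Yield = (moles product / moles consumed) * 100%
Yield = (14 / 60) * 100
Yield = 0.2333 * 100
Yield = 23.33%


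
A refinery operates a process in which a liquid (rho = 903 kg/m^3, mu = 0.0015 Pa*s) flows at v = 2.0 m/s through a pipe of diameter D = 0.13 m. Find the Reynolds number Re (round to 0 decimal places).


Re = rho * v * D / mu
Re = 903 * 2.0 * 0.13 / 0.0015
Re = 234.78 / 0.0015
Re = 156520


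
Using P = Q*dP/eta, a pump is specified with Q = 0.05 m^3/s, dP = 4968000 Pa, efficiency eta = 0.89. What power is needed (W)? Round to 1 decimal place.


P = Q * dP / eta
P = 0.05 * 4968000 / 0.89
P = 248400.0 / 0.89
P = 279101.1 W


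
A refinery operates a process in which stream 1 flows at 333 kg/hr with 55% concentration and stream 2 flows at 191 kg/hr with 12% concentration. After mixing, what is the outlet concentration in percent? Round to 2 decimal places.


Mass balance on solute: F1*x1 + F2*x2 = F3*x3
F3 = F1 + F2 = 333 + 191 = 524 kg/hr
x3 = (F1*x1 + F2*x2)/F3
x3 = (333*0.55 + 191*0.12) / 524
x3 = 39.33%


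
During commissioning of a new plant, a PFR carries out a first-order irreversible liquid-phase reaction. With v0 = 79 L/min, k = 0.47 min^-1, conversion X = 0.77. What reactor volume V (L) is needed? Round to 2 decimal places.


V = (v0/k) * ln(1/(1-X))
V = (79/0.47) * ln(1/(1-0.77))
V = 168.085106 * ln(4.347826)
V = 168.085106 * 1.469676
V = 247.03 L


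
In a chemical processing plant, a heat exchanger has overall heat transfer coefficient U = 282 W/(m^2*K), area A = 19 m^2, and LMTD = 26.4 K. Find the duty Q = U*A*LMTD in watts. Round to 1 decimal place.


Q = U * A * LMTD
Q = 282 * 19 * 26.4
Q = 141451.2 W


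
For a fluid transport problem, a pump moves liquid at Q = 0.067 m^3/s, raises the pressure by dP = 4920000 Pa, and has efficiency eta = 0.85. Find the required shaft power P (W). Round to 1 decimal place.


P = Q * dP / eta
P = 0.067 * 4920000 / 0.85
P = 329640.0 / 0.85
P = 387811.8 W


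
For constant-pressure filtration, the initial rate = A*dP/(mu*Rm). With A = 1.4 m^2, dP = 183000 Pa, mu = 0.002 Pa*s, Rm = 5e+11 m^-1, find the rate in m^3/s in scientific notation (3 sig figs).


rate = A * dP / (mu * Rm)
rate = 1.4 * 183000 / (0.002 * 5e+11)
rate = 256200.0 / 1.000e+09
rate = 2.56e-04 m^3/s


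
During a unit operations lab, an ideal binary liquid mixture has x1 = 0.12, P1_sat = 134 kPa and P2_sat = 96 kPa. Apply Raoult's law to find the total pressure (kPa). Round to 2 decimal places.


P = x1*P1_sat + x2*P2_sat
x2 = 1 - x1 = 1 - 0.12 = 0.88
P = 0.12*134 + 0.88*96
P = 16.08 + 84.48
P = 100.56 kPa


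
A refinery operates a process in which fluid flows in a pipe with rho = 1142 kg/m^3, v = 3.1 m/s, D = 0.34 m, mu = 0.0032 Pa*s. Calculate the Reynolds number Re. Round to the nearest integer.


Re = rho * v * D / mu
Re = 1142 * 3.1 * 0.34 / 0.0032
Re = 1203.668 / 0.0032
Re = 376146


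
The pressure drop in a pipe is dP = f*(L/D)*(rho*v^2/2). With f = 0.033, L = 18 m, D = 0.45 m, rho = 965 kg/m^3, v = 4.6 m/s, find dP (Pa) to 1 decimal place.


dP = f * (L/D) * (rho*v^2/2)
dP = 0.033 * (18/0.45) * (965*4.6^2/2)
L/D = 40.0
rho*v^2/2 = 965*21.16/2 = 10209.7
dP = 0.033 * 40.0 * 10209.7
dP = 13476.8 Pa


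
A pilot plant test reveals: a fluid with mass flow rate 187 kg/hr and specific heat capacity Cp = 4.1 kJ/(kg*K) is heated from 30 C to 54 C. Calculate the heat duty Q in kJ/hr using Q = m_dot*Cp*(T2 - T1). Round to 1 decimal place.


Q = m_dot * Cp * (T2 - T1)
Q = 187 * 4.1 * (54 - 30)
Q = 187 * 4.1 * 24
Q = 18400.8 kJ/hr


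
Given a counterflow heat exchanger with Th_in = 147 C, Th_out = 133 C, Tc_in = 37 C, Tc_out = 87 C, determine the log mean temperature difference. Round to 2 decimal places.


dT1 = Th_in - Tc_out = 147 - 87 = 60
dT2 = Th_out - Tc_in = 133 - 37 = 96
LMTD = (dT1 - dT2) / ln(dT1/dT2)
LMTD = (60 - 96) / ln(60/96)
LMTD = 76.60 K


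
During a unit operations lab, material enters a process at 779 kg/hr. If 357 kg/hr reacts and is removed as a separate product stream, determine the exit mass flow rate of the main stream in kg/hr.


Steady-state mass balance on the main outlet: F_out = F_in - F_removed
F_out = 779 - 357
F_out = 422 kg/hr


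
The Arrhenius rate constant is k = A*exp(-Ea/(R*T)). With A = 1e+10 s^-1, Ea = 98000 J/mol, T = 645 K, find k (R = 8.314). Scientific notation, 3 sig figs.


k = A * exp(-Ea/(R*T))
k = 1e+10 * exp(-98000 / (8.314 * 645))
k = 1e+10 * exp(-18.274956)
k = 1.16e+02


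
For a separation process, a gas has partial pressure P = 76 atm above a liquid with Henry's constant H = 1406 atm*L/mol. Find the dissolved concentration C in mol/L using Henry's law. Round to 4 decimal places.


C = P / H
C = 76 / 1406
C = 0.0541 mol/L


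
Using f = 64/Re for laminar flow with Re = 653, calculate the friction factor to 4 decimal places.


f = 64 / Re
f = 64 / 653
f = 0.0980


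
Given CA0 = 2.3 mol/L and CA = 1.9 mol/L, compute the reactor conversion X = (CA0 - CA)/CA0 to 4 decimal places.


X = (CA0 - CA) / CA0
X = (2.3 - 1.9) / 2.3
X = 0.4 / 2.3
X = 0.1739


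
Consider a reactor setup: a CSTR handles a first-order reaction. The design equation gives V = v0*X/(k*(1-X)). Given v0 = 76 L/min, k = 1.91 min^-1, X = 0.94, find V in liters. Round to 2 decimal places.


V = v0 * X / (k * (1 - X))
V = 76 * 0.94 / (1.91 * (1 - 0.94))
V = 71.44 / (1.91 * 0.06)
V = 71.44 / 0.1146
V = 623.39 L


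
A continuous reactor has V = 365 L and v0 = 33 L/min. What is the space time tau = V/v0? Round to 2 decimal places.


tau = V / v0
tau = 365 / 33
tau = 11.06 min


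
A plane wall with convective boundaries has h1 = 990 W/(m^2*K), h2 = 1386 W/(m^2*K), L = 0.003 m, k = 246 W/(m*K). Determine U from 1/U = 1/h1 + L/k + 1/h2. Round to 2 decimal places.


1/U = 1/h1 + L/k + 1/h2
1/U = 1/990 + 0.003/246 + 1/1386
1/U = 0.001010101 + 1.21951e-05 + 0.0007215007
1/U = 0.0017437968
U = 573.46 W/(m^2*K)


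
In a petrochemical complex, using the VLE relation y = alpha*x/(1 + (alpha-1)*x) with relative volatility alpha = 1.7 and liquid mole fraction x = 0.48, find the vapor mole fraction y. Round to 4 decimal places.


y = alpha*x / (1 + (alpha-1)*x)
y = 1.7*0.48 / (1 + (1.7-1)*0.48)
y = 0.816 / (1 + 0.336)
y = 0.816 / 1.336
y = 0.6108


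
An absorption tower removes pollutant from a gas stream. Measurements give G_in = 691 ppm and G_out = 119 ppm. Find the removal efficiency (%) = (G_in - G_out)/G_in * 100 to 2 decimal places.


Efficiency = (G_in - G_out) / G_in * 100%
Efficiency = (691 - 119) / 691 * 100
Efficiency = 572 / 691 * 100
Efficiency = 82.78%


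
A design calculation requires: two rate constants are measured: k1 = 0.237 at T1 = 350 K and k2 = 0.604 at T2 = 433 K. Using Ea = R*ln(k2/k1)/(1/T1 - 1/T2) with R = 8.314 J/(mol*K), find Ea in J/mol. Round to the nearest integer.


Ea = R * ln(k2/k1) / (1/T1 - 1/T2)
ln(k2/k1) = ln(0.604/0.237) = 0.9355141
1/T1 - 1/T2 = 1/350 - 1/433 = 0.000547674035
Ea = 8.314 * 0.9355141 / 0.000547674035
Ea = 14202 J/mol


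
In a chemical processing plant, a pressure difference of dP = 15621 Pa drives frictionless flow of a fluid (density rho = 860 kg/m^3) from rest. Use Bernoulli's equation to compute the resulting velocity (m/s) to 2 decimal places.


v = sqrt(2*dP/rho)
v = sqrt(2*15621/860)
v = sqrt(36.327907)
v = 6.03 m/s


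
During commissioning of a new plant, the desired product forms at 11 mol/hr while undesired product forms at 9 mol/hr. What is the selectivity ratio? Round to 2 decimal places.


S = desired product rate / undesired product rate
S = 11 / 9
S = 1.22


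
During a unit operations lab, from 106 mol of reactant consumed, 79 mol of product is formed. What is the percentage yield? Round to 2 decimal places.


Yield = (moles product / moles consumed) * 100%
Yield = (79 / 106) * 100
Yield = 0.7453 * 100
Yield = 74.53%


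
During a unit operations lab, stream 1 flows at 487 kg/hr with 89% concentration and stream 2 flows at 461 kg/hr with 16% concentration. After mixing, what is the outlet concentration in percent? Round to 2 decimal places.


Mass balance on solute: F1*x1 + F2*x2 = F3*x3
F3 = F1 + F2 = 487 + 461 = 948 kg/hr
x3 = (F1*x1 + F2*x2)/F3
x3 = (487*0.89 + 461*0.16) / 948
x3 = 53.50%


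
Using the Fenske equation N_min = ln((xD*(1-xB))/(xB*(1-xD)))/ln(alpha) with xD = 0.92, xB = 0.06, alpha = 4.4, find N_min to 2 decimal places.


N_min = ln((xD*(1-xB))/(xB*(1-xD))) / ln(alpha)
Numerator inside ln: 0.8648 / 0.0048 = 180.166667
ln(180.166667) = 5.193882
ln(alpha) = ln(4.4) = 1.481605
N_min = 5.193882 / 1.481605 = 3.51


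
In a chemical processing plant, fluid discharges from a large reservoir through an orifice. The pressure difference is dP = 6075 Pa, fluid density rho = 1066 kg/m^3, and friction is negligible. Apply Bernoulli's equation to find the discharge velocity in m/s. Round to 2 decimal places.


v = sqrt(2*dP/rho)
v = sqrt(2*6075/1066)
v = sqrt(11.397749)
v = 3.38 m/s


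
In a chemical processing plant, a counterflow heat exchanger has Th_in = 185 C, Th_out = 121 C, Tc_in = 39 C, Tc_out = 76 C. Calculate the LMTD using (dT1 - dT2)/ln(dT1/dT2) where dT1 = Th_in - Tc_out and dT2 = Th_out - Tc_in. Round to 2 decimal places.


dT1 = Th_in - Tc_out = 185 - 76 = 109
dT2 = Th_out - Tc_in = 121 - 39 = 82
LMTD = (dT1 - dT2) / ln(dT1/dT2)
LMTD = (109 - 82) / ln(109/82)
LMTD = 94.86 K


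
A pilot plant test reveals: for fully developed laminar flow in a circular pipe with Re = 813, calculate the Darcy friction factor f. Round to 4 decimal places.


f = 64 / Re
f = 64 / 813
f = 0.0787


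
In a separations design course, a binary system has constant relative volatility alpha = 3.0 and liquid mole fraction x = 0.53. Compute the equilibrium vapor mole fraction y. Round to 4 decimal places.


y = alpha*x / (1 + (alpha-1)*x)
y = 3.0*0.53 / (1 + (3.0-1)*0.53)
y = 1.59 / (1 + 1.06)
y = 1.59 / 2.06
y = 0.7718
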